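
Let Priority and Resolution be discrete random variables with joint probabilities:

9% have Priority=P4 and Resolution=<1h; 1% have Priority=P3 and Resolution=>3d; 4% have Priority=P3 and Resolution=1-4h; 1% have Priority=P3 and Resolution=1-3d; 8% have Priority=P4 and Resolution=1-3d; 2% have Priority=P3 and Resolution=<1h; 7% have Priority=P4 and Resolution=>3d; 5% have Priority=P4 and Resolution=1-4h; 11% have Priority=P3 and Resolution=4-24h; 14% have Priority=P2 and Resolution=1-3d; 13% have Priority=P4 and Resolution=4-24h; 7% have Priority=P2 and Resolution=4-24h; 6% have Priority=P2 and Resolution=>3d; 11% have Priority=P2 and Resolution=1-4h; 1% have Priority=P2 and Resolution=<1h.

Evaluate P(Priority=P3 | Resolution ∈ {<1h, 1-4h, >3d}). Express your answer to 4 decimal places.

P(Resolution=<1h) = 0.01 + 0.02 + 0.09 = 0.12.
P(Resolution=1-4h) = 0.11 + 0.04 + 0.05 = 0.20.
P(Resolution=>3d) = 0.06 + 0.01 + 0.07 = 0.14.
P(Resolution ∈ {<1h, 1-4h, >3d}) = 0.12 + 0.20 + 0.14 = 0.46; P(Priority=P3, Resolution ∈ {<1h, 1-4h, >3d}) = 0.02 + 0.04 + 0.01 = 0.07.
P(Priority=P3 | Resolution ∈ {<1h, 1-4h, >3d}) = 0.07/0.46 = 0.1522.

0.1522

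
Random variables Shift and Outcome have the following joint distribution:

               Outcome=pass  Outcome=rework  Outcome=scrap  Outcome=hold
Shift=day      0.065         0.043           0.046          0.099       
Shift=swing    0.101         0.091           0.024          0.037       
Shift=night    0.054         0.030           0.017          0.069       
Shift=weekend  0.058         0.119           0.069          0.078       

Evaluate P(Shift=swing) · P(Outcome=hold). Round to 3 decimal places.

P(Shift=swing) = 0.101 + 0.091 + 0.024 + 0.037 = 0.253.
P(Outcome=hold) = 0.099 + 0.037 + 0.069 + 0.078 = 0.283.
Product: 0.253 × 0.283 = 0.072.

0.072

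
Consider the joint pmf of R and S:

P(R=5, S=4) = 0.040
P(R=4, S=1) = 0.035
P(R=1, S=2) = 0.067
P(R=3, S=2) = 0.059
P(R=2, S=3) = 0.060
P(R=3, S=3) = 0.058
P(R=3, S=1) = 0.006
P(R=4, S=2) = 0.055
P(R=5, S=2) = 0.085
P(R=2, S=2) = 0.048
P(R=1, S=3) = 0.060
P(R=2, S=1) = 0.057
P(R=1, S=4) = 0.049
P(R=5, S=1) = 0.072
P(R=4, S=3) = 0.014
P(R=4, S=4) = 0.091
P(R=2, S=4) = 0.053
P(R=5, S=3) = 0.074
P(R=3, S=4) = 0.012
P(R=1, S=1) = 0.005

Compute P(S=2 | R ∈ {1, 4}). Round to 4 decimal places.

P(R=1) = 0.005 + 0.067 + 0.060 + 0.049 = 0.181.
P(R=4) = 0.035 + 0.055 + 0.014 + 0.091 = 0.195.
P(R ∈ {1, 4}) = 0.181 + 0.195 = 0.376; P(S=2, R ∈ {1, 4}) = 0.067 + 0.055 = 0.122.
P(S=2 | R ∈ {1, 4}) = 0.122/0.376 = 0.3245.

0.3245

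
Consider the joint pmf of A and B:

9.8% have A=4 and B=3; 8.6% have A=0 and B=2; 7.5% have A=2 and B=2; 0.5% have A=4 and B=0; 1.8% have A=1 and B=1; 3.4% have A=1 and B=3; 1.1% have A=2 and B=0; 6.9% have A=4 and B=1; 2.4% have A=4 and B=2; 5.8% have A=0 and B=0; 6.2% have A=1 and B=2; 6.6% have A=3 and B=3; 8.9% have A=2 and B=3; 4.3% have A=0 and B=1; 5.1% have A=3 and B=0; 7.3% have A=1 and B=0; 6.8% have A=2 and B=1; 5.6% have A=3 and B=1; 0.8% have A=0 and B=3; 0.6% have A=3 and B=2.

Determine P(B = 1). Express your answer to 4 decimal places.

0.2540

P(B=1) = 0.043 + 0.018 + 0.068 + 0.056 + 0.069 = 0.254.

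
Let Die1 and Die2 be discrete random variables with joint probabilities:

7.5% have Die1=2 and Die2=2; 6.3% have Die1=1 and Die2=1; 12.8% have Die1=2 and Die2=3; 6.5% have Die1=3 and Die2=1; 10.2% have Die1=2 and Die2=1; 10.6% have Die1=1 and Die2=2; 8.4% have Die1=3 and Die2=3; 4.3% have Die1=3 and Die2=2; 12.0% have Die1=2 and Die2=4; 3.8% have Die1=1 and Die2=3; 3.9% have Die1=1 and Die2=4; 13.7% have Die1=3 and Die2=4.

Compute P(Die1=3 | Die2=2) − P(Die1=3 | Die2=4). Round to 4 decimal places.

P(Die2=2) = 0.106 + 0.075 + 0.043 = 0.224; P(Die1=3 | Die2=2) = 0.043/0.224 = 0.19196.
P(Die2=4) = 0.039 + 0.120 + 0.137 = 0.296; P(Die1=3 | Die2=4) = 0.137/0.296 = 0.46284.
Difference = -0.2709.

-0.2709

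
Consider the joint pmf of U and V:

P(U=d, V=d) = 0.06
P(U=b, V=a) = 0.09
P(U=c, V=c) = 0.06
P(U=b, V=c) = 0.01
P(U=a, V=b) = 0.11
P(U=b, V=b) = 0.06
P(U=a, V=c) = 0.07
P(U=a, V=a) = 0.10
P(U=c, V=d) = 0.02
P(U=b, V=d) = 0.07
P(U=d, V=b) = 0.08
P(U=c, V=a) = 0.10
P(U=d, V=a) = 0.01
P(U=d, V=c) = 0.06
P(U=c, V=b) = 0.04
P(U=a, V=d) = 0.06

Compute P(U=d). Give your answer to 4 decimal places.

0.2100

P(U=d) = 0.01 + 0.08 + 0.06 + 0.06 = 0.21.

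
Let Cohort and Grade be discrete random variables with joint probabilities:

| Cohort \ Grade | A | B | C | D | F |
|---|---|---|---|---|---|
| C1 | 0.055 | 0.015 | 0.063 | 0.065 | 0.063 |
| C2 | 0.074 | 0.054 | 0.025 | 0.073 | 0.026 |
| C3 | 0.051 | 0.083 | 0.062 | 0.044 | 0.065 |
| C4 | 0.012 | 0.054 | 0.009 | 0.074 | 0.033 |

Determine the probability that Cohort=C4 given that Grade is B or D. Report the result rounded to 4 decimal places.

0.2771

P(Grade=B) = 0.015 + 0.054 + 0.083 + 0.054 = 0.206.
P(Grade=D) = 0.065 + 0.073 + 0.044 + 0.074 = 0.256.
P(Grade ∈ {B, D}) = 0.206 + 0.256 = 0.462; P(Cohort=C4, Grade ∈ {B, D}) = 0.054 + 0.074 = 0.128.
P(Cohort=C4 | Grade ∈ {B, D}) = 0.128/0.462 = 0.2771.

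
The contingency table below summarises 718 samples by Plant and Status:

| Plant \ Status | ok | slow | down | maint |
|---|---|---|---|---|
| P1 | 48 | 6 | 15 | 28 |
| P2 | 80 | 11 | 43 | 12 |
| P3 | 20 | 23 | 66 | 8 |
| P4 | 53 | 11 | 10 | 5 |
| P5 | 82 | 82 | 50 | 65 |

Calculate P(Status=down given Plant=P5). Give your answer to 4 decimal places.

0.1792

Total with Plant=P5: 82 + 82 + 50 + 65 = 279.
P(Status=down | Plant=P5) = 50/279 = 0.1792.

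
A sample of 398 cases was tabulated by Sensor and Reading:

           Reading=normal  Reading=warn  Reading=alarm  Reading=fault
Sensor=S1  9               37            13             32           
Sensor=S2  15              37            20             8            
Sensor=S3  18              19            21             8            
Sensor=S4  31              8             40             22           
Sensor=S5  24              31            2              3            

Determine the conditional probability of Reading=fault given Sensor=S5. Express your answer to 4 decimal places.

Total with Sensor=S5: 24 + 31 + 2 + 3 = 60.
P(Reading=fault | Sensor=S5) = 3/60 = 0.0500.

0.0500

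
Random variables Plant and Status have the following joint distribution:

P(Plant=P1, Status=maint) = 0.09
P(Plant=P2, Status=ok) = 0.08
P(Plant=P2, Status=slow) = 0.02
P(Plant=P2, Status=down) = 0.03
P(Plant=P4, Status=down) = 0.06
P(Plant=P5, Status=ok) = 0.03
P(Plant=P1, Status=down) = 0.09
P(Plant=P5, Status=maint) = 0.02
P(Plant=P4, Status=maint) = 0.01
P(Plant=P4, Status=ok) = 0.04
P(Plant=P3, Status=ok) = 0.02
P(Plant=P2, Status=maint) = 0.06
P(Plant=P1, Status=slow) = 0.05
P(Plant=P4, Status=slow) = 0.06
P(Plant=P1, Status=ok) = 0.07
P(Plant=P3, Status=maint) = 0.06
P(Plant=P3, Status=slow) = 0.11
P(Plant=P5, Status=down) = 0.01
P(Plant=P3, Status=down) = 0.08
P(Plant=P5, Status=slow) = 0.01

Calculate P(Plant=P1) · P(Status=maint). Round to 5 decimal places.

P(Plant=P1) = 0.07 + 0.05 + 0.09 + 0.09 = 0.30.
P(Status=maint) = 0.09 + 0.06 + 0.06 + 0.01 + 0.02 = 0.24.
Product: 0.30 × 0.24 = 0.07200.

0.07200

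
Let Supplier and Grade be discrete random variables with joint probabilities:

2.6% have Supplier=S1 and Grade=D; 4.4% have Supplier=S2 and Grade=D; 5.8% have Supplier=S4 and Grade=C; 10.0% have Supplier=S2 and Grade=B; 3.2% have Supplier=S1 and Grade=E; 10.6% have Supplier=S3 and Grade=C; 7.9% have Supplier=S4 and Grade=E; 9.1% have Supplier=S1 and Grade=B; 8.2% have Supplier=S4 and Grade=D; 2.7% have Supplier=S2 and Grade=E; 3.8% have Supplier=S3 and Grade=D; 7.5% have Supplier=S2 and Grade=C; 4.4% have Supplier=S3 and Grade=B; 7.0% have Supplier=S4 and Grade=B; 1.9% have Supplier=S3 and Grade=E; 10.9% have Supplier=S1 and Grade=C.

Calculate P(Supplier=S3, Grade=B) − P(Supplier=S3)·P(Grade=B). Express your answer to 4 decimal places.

P(Supplier=S3) = 0.044 + 0.106 + 0.038 + 0.019 = 0.207.
P(Grade=B) = 0.091 + 0.100 + 0.044 + 0.070 = 0.305.
P(Supplier=S3, Grade=B) − P(Supplier=S3)P(Grade=B) = 0.044 − 0.207×0.305 = -0.0191.

-0.0191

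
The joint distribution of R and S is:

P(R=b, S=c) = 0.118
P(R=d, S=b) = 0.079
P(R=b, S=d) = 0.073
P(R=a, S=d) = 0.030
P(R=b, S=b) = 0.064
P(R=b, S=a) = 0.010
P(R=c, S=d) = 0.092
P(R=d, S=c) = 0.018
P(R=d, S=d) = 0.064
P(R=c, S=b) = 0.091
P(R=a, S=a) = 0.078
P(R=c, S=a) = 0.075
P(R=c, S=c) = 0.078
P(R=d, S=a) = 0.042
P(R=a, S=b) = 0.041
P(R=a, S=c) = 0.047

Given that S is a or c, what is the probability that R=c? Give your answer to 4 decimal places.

P(S=a) = 0.078 + 0.010 + 0.075 + 0.042 = 0.205.
P(S=c) = 0.047 + 0.118 + 0.078 + 0.018 = 0.261.
P(S ∈ {a, c}) = 0.205 + 0.261 = 0.466; P(R=c, S ∈ {a, c}) = 0.075 + 0.078 = 0.153.
P(R=c | S ∈ {a, c}) = 0.153/0.466 = 0.3283.

0.3283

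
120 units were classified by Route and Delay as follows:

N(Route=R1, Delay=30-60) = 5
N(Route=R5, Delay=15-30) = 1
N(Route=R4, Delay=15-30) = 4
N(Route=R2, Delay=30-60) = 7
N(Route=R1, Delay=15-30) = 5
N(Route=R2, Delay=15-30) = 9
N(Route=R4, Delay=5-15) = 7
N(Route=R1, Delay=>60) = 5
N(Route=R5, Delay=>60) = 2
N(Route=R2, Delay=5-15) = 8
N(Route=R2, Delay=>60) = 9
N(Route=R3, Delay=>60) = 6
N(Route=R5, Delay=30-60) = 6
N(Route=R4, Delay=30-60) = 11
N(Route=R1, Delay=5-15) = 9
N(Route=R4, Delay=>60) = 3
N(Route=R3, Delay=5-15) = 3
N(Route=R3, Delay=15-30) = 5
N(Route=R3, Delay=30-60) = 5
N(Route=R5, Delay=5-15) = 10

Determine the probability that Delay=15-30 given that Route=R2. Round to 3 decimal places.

0.273

Total with Route=R2: 8 + 9 + 7 + 9 = 33.
P(Delay=15-30 | Route=R2) = 9/33 = 0.273.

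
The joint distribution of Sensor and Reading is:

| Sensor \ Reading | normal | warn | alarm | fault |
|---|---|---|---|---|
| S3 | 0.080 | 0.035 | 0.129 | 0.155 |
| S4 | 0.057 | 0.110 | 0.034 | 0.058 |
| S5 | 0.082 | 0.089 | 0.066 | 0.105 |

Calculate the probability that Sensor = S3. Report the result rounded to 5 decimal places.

0.39900

P(Sensor=S3) = 0.080 + 0.035 + 0.129 + 0.155 = 0.399.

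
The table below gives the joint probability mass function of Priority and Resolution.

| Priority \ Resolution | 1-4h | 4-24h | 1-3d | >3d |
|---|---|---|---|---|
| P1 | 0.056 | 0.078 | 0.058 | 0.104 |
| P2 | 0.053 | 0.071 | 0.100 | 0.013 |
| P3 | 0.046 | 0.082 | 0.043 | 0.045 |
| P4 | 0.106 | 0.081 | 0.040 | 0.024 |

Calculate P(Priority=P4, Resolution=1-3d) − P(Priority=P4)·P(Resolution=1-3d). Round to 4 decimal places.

-0.0205

P(Priority=P4) = 0.106 + 0.081 + 0.040 + 0.024 = 0.251.
P(Resolution=1-3d) = 0.058 + 0.100 + 0.043 + 0.040 = 0.241.
P(Priority=P4, Resolution=1-3d) − P(Priority=P4)P(Resolution=1-3d) = 0.040 − 0.251×0.241 = -0.0205.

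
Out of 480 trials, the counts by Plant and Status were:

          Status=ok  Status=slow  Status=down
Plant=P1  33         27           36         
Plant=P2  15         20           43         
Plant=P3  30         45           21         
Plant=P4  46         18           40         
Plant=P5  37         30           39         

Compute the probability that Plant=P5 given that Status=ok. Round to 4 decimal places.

0.2298

Total with Status=ok: 33 + 15 + 30 + 46 + 37 = 161.
P(Plant=P5 | Status=ok) = 37/161 = 0.2298.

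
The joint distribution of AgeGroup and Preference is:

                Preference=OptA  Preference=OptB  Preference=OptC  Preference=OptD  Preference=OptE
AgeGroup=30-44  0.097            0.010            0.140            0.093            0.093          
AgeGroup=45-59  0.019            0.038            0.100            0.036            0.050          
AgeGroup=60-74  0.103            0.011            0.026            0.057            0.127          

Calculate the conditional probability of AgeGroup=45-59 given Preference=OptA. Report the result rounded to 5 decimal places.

P(Preference=OptA) = 0.097 + 0.019 + 0.103 = 0.219.
P(AgeGroup=45-59 | Preference=OptA) = 0.019/0.219 = 0.08676.

0.08676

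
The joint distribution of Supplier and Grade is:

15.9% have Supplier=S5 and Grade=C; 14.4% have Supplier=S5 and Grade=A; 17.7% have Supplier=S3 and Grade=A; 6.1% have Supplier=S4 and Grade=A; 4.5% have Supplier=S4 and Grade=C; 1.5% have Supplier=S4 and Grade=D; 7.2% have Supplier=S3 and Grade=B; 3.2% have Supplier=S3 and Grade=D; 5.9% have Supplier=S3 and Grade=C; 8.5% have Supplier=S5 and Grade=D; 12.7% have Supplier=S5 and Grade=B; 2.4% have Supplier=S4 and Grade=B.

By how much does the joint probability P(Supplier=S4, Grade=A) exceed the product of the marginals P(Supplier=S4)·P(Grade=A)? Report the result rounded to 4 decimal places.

0.0056

P(Supplier=S4) = 0.061 + 0.024 + 0.045 + 0.015 = 0.145.
P(Grade=A) = 0.177 + 0.061 + 0.144 = 0.382.
P(Supplier=S4, Grade=A) − P(Supplier=S4)P(Grade=A) = 0.061 − 0.145×0.382 = 0.0056.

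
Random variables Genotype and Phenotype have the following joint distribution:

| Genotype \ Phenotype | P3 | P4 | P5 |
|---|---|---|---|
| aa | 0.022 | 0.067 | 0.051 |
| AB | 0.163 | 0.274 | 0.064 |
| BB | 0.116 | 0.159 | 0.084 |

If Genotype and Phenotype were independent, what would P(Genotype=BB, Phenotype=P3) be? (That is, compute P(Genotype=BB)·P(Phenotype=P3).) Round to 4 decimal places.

0.1081

P(Genotype=BB) = 0.116 + 0.159 + 0.084 = 0.359.
P(Phenotype=P3) = 0.022 + 0.163 + 0.116 = 0.301.
Product: 0.359 × 0.301 = 0.1081.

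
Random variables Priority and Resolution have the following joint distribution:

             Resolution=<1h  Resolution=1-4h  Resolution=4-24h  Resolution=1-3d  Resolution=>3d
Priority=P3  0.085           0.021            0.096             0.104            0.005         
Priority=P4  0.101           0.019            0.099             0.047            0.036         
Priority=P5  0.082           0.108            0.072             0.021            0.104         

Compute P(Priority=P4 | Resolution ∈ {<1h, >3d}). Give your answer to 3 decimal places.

P(Resolution=<1h) = 0.085 + 0.101 + 0.082 = 0.268.
P(Resolution=>3d) = 0.005 + 0.036 + 0.104 = 0.145.
P(Resolution ∈ {<1h, >3d}) = 0.268 + 0.145 = 0.413; P(Priority=P4, Resolution ∈ {<1h, >3d}) = 0.101 + 0.036 = 0.137.
P(Priority=P4 | Resolution ∈ {<1h, >3d}) = 0.137/0.413 = 0.332.

0.332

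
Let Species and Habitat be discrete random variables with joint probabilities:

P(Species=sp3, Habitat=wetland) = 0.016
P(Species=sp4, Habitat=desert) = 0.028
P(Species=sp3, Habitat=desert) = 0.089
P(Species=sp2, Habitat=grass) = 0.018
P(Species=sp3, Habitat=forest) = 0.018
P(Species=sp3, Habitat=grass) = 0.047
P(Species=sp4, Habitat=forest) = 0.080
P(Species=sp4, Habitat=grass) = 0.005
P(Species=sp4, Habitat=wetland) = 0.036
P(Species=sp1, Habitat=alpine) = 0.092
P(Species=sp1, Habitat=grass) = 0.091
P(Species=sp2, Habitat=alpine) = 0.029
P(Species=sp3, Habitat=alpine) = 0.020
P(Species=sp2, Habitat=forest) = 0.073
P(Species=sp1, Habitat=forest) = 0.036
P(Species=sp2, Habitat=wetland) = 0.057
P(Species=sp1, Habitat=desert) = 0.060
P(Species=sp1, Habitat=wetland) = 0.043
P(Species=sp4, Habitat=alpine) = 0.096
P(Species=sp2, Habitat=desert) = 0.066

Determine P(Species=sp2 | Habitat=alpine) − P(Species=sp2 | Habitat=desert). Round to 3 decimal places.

P(Habitat=alpine) = 0.092 + 0.029 + 0.020 + 0.096 = 0.237; P(Species=sp2 | Habitat=alpine) = 0.029/0.237 = 0.1224.
P(Habitat=desert) = 0.060 + 0.066 + 0.089 + 0.028 = 0.243; P(Species=sp2 | Habitat=desert) = 0.066/0.243 = 0.2716.
Difference = -0.149.

-0.149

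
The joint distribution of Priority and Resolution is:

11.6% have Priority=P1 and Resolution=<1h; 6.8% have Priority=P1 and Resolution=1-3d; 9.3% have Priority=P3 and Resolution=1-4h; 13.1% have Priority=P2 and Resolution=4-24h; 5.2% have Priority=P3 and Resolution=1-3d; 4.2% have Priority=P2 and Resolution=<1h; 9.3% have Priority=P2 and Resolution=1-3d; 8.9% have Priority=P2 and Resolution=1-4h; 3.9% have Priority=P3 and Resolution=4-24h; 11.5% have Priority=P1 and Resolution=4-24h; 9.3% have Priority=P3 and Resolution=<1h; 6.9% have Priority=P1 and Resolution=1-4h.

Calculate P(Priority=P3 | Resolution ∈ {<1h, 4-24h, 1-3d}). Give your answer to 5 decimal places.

0.24566

P(Resolution=<1h) = 0.116 + 0.042 + 0.093 = 0.251.
P(Resolution=4-24h) = 0.115 + 0.131 + 0.039 = 0.285.
P(Resolution=1-3d) = 0.068 + 0.093 + 0.052 = 0.213.
P(Resolution ∈ {<1h, 4-24h, 1-3d}) = 0.251 + 0.285 + 0.213 = 0.749; P(Priority=P3, Resolution ∈ {<1h, 4-24h, 1-3d}) = 0.093 + 0.039 + 0.052 = 0.184.
P(Priority=P3 | Resolution ∈ {<1h, 4-24h, 1-3d}) = 0.184/0.749 = 0.24566.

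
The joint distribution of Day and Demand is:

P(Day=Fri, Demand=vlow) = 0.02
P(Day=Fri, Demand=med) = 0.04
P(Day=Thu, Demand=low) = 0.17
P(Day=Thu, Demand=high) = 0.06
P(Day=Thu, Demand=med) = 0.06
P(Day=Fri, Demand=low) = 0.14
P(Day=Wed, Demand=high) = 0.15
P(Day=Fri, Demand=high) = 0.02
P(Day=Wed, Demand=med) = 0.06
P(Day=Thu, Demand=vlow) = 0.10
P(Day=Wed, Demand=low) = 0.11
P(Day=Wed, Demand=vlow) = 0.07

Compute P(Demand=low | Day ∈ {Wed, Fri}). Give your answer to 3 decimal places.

P(Day=Wed) = 0.07 + 0.11 + 0.06 + 0.15 = 0.39.
P(Day=Fri) = 0.02 + 0.14 + 0.04 + 0.02 = 0.22.
P(Day ∈ {Wed, Fri}) = 0.39 + 0.22 = 0.61; P(Demand=low, Day ∈ {Wed, Fri}) = 0.11 + 0.14 = 0.25.
P(Demand=low | Day ∈ {Wed, Fri}) = 0.25/0.61 = 0.410.

0.410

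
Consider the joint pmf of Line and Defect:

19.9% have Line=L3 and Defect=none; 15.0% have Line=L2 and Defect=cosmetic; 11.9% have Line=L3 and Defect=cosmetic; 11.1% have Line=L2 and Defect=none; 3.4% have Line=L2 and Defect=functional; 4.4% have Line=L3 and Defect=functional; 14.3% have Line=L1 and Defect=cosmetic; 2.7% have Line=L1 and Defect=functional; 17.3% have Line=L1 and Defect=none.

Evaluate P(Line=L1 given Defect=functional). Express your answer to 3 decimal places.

0.257

P(Defect=functional) = 0.027 + 0.034 + 0.044 = 0.105.
P(Line=L1 | Defect=functional) = 0.027/0.105 = 0.257.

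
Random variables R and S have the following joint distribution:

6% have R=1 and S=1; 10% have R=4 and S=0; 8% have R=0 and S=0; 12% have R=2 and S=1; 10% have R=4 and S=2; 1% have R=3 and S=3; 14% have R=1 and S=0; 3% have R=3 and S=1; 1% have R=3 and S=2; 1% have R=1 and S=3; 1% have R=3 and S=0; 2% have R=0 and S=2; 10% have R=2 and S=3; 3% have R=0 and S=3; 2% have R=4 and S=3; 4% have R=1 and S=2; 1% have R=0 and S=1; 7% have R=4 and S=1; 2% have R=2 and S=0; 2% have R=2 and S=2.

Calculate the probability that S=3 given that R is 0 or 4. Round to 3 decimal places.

0.116

P(R=0) = 0.08 + 0.01 + 0.02 + 0.03 = 0.14.
P(R=4) = 0.10 + 0.07 + 0.10 + 0.02 = 0.29.
P(R ∈ {0, 4}) = 0.14 + 0.29 = 0.43; P(S=3, R ∈ {0, 4}) = 0.03 + 0.02 = 0.05.
P(S=3 | R ∈ {0, 4}) = 0.05/0.43 = 0.116.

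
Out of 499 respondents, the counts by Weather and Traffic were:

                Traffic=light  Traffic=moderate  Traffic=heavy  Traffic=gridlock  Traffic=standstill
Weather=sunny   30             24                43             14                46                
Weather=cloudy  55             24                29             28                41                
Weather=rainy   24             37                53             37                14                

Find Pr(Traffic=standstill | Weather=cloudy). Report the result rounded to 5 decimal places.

0.23164

Total with Weather=cloudy: 55 + 24 + 29 + 28 + 41 = 177.
P(Traffic=standstill | Weather=cloudy) = 41/177 = 0.23164.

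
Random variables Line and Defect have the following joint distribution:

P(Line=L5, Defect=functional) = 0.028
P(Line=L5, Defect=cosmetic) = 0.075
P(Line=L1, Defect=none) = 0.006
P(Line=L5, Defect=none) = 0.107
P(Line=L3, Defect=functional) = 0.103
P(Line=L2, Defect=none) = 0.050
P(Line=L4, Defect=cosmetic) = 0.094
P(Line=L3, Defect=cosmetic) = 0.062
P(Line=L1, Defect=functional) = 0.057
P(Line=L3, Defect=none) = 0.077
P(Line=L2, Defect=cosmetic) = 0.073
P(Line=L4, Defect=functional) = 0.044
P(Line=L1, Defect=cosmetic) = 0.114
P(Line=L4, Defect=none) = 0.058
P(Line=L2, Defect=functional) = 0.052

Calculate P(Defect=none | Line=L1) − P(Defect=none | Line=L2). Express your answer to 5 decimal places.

P(Line=L1) = 0.006 + 0.114 + 0.057 = 0.177; P(Defect=none | Line=L1) = 0.006/0.177 = 0.033898.
P(Line=L2) = 0.050 + 0.073 + 0.052 = 0.175; P(Defect=none | Line=L2) = 0.050/0.175 = 0.285714.
Difference = -0.25182.

-0.25182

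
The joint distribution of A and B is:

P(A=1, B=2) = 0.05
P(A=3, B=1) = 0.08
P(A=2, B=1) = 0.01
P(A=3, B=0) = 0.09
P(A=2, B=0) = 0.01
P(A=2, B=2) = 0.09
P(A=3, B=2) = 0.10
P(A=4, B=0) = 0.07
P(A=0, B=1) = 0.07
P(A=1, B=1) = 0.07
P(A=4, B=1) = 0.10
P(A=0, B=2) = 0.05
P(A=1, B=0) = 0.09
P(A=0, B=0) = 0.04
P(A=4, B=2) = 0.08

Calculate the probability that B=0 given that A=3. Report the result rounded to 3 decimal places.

P(A=3) = 0.09 + 0.08 + 0.10 = 0.27.
P(B=0 | A=3) = 0.09/0.27 = 0.333.

0.333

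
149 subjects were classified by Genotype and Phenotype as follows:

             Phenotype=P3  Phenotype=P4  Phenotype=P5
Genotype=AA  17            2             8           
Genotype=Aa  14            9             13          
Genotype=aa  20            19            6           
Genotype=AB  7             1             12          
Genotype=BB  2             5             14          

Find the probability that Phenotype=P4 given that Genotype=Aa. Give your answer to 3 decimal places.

0.250

Total with Genotype=Aa: 14 + 9 + 13 = 36.
P(Phenotype=P4 | Genotype=Aa) = 9/36 = 0.250.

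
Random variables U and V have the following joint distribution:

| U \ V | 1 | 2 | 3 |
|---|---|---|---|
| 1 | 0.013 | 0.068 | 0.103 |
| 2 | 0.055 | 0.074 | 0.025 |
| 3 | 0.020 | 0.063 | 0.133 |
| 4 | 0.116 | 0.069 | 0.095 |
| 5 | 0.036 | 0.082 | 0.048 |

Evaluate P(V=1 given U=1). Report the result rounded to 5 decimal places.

0.07065

P(U=1) = 0.013 + 0.068 + 0.103 = 0.184.
P(V=1 | U=1) = 0.013/0.184 = 0.07065.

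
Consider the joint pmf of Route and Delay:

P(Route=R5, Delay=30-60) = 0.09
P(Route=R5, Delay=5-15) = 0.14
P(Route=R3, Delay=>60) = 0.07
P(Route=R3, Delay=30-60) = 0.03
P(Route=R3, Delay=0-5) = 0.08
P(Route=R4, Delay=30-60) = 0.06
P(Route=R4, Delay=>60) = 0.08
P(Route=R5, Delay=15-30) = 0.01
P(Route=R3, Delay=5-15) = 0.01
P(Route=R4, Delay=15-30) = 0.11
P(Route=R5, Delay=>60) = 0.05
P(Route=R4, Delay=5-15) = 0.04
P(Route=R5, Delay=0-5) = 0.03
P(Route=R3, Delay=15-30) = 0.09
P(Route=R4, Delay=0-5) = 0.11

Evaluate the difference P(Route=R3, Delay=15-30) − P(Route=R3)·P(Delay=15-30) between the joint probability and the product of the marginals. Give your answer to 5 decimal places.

0.03120

P(Route=R3) = 0.08 + 0.01 + 0.09 + 0.03 + 0.07 = 0.28.
P(Delay=15-30) = 0.09 + 0.11 + 0.01 = 0.21.
P(Route=R3, Delay=15-30) − P(Route=R3)P(Delay=15-30) = 0.09 − 0.28×0.21 = 0.03120.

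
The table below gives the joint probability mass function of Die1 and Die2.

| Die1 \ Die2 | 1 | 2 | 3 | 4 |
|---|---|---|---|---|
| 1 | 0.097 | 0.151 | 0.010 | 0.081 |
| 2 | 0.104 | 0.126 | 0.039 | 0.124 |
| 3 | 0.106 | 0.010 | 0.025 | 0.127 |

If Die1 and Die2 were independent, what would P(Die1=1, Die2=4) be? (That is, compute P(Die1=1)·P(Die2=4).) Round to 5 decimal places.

P(Die1=1) = 0.097 + 0.151 + 0.010 + 0.081 = 0.339.
P(Die2=4) = 0.081 + 0.124 + 0.127 = 0.332.
Product: 0.339 × 0.332 = 0.11255.

0.11255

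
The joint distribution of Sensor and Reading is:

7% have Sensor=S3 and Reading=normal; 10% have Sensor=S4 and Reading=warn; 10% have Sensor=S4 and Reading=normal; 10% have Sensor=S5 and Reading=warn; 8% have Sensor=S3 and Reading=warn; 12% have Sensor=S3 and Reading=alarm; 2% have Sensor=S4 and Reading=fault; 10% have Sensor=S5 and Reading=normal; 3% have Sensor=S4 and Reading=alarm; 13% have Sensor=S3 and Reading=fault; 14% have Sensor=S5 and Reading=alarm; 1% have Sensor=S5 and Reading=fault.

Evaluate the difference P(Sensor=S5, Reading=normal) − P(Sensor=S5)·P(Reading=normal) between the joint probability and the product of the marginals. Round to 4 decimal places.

0.0055

P(Sensor=S5) = 0.10 + 0.10 + 0.14 + 0.01 = 0.35.
P(Reading=normal) = 0.07 + 0.10 + 0.10 = 0.27.
P(Sensor=S5, Reading=normal) − P(Sensor=S5)P(Reading=normal) = 0.10 − 0.35×0.27 = 0.0055.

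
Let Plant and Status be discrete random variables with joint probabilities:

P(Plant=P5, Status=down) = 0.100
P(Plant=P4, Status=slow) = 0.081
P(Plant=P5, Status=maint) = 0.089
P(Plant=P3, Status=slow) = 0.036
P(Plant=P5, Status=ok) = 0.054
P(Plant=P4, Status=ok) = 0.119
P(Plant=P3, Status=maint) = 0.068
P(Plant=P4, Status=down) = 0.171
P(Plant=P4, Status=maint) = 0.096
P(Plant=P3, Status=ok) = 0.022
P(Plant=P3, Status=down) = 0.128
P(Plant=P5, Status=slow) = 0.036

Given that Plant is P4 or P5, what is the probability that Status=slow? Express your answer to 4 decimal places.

0.1568

P(Plant=P4) = 0.119 + 0.081 + 0.171 + 0.096 = 0.467.
P(Plant=P5) = 0.054 + 0.036 + 0.100 + 0.089 = 0.279.
P(Plant ∈ {P4, P5}) = 0.467 + 0.279 = 0.746; P(Status=slow, Plant ∈ {P4, P5}) = 0.081 + 0.036 = 0.117.
P(Status=slow | Plant ∈ {P4, P5}) = 0.117/0.746 = 0.1568.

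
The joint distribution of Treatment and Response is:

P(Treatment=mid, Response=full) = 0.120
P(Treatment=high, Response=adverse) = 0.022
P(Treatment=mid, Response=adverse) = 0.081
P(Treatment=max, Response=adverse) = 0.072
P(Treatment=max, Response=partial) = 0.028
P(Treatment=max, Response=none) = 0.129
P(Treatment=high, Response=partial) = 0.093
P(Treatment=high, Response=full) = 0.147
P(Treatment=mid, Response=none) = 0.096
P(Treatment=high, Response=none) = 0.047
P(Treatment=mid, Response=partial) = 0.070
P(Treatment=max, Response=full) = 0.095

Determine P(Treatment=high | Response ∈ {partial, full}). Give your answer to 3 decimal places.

P(Response=partial) = 0.070 + 0.093 + 0.028 = 0.191.
P(Response=full) = 0.120 + 0.147 + 0.095 = 0.362.
P(Response ∈ {partial, full}) = 0.191 + 0.362 = 0.553; P(Treatment=high, Response ∈ {partial, full}) = 0.093 + 0.147 = 0.240.
P(Treatment=high | Response ∈ {partial, full}) = 0.240/0.553 = 0.434.

0.434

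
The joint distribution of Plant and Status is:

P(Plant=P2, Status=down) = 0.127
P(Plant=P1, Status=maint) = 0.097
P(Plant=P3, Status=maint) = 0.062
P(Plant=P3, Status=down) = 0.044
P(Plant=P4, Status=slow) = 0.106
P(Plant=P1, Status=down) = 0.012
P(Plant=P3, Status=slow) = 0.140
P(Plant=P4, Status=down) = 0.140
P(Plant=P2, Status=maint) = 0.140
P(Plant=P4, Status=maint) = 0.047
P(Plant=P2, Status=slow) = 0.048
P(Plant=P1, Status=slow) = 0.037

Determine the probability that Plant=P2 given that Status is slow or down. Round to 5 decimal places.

P(Status=slow) = 0.037 + 0.048 + 0.140 + 0.106 = 0.331.
P(Status=down) = 0.012 + 0.127 + 0.044 + 0.140 = 0.323.
P(Status ∈ {slow, down}) = 0.331 + 0.323 = 0.654; P(Plant=P2, Status ∈ {slow, down}) = 0.048 + 0.127 = 0.175.
P(Plant=P2 | Status ∈ {slow, down}) = 0.175/0.654 = 0.26758.

0.26758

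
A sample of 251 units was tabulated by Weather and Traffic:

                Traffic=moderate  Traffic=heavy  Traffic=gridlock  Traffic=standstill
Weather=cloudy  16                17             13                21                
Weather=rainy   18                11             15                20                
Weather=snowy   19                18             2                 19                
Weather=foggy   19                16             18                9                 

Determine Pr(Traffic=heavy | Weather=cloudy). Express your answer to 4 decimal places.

0.2537

Total with Weather=cloudy: 16 + 17 + 13 + 21 = 67.
P(Traffic=heavy | Weather=cloudy) = 17/67 = 0.2537.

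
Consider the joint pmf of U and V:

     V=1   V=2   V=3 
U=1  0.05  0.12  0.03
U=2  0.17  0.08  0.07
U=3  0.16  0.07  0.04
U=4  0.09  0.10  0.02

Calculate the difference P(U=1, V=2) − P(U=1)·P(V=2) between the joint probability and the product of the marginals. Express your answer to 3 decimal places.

P(U=1) = 0.05 + 0.12 + 0.03 = 0.20.
P(V=2) = 0.12 + 0.08 + 0.07 + 0.10 = 0.37.
P(U=1, V=2) − P(U=1)P(V=2) = 0.12 − 0.20×0.37 = 0.046.

0.046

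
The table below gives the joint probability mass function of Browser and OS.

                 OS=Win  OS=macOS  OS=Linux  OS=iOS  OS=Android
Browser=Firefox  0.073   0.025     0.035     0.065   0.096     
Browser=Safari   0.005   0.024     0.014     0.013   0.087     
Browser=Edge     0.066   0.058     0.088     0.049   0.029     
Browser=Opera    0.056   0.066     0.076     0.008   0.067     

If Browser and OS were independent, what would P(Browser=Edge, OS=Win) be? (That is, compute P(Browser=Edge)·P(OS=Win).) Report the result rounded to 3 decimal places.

0.058

P(Browser=Edge) = 0.066 + 0.058 + 0.088 + 0.049 + 0.029 = 0.290.
P(OS=Win) = 0.073 + 0.005 + 0.066 + 0.056 = 0.200.
Product: 0.290 × 0.200 = 0.058.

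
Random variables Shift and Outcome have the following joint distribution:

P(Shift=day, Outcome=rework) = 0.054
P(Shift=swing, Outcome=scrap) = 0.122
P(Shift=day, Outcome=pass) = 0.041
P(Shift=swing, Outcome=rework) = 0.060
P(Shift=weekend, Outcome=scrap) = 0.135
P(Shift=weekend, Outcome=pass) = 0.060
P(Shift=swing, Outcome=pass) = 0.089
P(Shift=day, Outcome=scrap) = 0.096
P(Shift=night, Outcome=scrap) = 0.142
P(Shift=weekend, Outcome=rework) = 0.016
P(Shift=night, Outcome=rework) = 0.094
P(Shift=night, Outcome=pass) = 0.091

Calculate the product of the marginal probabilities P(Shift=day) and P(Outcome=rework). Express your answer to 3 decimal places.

0.043

P(Shift=day) = 0.041 + 0.054 + 0.096 = 0.191.
P(Outcome=rework) = 0.054 + 0.060 + 0.094 + 0.016 = 0.224.
Product: 0.191 × 0.224 = 0.043.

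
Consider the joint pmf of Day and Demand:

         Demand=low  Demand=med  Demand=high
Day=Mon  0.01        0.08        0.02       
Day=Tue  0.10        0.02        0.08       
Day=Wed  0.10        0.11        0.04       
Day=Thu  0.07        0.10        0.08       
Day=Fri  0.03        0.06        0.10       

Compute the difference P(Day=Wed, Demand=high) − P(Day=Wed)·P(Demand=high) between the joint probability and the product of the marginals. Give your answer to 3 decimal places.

P(Day=Wed) = 0.10 + 0.11 + 0.04 = 0.25.
P(Demand=high) = 0.02 + 0.08 + 0.04 + 0.08 + 0.10 = 0.32.
P(Day=Wed, Demand=high) − P(Day=Wed)P(Demand=high) = 0.04 − 0.25×0.32 = -0.040.

-0.040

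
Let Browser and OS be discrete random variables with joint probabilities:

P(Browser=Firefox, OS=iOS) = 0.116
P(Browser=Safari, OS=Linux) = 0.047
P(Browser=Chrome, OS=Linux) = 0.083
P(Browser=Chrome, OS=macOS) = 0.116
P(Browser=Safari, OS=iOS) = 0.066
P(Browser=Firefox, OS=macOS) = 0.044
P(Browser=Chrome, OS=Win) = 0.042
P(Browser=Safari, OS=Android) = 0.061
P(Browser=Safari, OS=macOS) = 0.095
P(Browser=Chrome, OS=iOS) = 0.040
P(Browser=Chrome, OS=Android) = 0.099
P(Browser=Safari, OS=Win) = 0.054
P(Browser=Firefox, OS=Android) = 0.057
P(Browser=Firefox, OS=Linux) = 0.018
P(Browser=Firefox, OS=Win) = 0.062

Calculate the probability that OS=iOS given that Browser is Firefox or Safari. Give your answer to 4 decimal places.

0.2935

P(Browser=Firefox) = 0.062 + 0.044 + 0.018 + 0.116 + 0.057 = 0.297.
P(Browser=Safari) = 0.054 + 0.095 + 0.047 + 0.066 + 0.061 = 0.323.
P(Browser ∈ {Firefox, Safari}) = 0.297 + 0.323 = 0.620; P(OS=iOS, Browser ∈ {Firefox, Safari}) = 0.116 + 0.066 = 0.182.
P(OS=iOS | Browser ∈ {Firefox, Safari}) = 0.182/0.620 = 0.2935.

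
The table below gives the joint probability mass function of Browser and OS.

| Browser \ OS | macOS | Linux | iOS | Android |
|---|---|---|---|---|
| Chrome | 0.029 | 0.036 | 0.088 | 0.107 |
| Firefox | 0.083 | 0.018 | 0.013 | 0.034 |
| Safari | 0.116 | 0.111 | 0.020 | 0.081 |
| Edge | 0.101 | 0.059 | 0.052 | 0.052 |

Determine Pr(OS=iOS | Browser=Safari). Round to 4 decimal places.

P(Browser=Safari) = 0.116 + 0.111 + 0.020 + 0.081 = 0.328.
P(OS=iOS | Browser=Safari) = 0.020/0.328 = 0.0610.

0.0610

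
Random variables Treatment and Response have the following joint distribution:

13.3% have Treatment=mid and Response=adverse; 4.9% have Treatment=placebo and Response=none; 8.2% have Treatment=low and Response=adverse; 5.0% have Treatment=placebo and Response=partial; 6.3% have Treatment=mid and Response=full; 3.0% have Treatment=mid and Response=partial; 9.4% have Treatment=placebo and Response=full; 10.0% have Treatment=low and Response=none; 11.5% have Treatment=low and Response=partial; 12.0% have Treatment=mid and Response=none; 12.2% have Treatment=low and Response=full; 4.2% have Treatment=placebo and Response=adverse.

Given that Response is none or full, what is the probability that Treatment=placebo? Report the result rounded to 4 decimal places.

P(Response=none) = 0.049 + 0.100 + 0.120 = 0.269.
P(Response=full) = 0.094 + 0.122 + 0.063 = 0.279.
P(Response ∈ {none, full}) = 0.269 + 0.279 = 0.548; P(Treatment=placebo, Response ∈ {none, full}) = 0.049 + 0.094 = 0.143.
P(Treatment=placebo | Response ∈ {none, full}) = 0.143/0.548 = 0.2609.

0.2609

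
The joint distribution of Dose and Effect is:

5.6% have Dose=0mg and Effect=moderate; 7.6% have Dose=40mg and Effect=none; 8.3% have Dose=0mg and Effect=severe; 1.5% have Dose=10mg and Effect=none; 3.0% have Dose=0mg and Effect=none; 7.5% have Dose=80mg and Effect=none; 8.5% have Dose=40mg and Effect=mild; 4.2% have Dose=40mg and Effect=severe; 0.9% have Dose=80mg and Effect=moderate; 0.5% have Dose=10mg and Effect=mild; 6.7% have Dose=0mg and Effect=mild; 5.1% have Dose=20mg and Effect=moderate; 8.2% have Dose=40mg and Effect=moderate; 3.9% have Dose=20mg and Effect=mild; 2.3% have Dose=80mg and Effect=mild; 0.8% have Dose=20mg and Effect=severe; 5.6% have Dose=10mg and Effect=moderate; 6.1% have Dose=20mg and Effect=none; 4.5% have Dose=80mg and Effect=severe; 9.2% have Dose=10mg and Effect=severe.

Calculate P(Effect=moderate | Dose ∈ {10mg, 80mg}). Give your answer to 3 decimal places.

0.203

P(Dose=10mg) = 0.015 + 0.005 + 0.056 + 0.092 = 0.168.
P(Dose=80mg) = 0.075 + 0.023 + 0.009 + 0.045 = 0.152.
P(Dose ∈ {10mg, 80mg}) = 0.168 + 0.152 = 0.320; P(Effect=moderate, Dose ∈ {10mg, 80mg}) = 0.056 + 0.009 = 0.065.
P(Effect=moderate | Dose ∈ {10mg, 80mg}) = 0.065/0.320 = 0.203.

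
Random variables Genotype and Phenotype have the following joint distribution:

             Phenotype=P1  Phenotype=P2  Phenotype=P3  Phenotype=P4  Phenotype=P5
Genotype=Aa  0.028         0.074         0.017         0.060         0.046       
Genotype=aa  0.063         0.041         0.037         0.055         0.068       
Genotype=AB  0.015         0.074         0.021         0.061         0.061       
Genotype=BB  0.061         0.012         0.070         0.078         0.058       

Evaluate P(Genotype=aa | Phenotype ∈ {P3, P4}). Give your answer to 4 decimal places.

P(Phenotype=P3) = 0.017 + 0.037 + 0.021 + 0.070 = 0.145.
P(Phenotype=P4) = 0.060 + 0.055 + 0.061 + 0.078 = 0.254.
P(Phenotype ∈ {P3, P4}) = 0.145 + 0.254 = 0.399; P(Genotype=aa, Phenotype ∈ {P3, P4}) = 0.037 + 0.055 = 0.092.
P(Genotype=aa | Phenotype ∈ {P3, P4}) = 0.092/0.399 = 0.2306.

0.2306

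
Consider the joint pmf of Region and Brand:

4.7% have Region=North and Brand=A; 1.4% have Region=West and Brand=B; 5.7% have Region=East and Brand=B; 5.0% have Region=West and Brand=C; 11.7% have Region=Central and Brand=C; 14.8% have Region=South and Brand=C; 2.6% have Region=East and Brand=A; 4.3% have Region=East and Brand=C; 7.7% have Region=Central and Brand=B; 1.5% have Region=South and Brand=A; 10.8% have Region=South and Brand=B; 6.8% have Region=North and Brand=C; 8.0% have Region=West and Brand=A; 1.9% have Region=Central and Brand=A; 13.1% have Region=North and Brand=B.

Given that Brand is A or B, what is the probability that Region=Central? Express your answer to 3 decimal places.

P(Brand=A) = 0.047 + 0.015 + 0.026 + 0.080 + 0.019 = 0.187.
P(Brand=B) = 0.131 + 0.108 + 0.057 + 0.014 + 0.077 = 0.387.
P(Brand ∈ {A, B}) = 0.187 + 0.387 = 0.574; P(Region=Central, Brand ∈ {A, B}) = 0.019 + 0.077 = 0.096.
P(Region=Central | Brand ∈ {A, B}) = 0.096/0.574 = 0.167.

0.167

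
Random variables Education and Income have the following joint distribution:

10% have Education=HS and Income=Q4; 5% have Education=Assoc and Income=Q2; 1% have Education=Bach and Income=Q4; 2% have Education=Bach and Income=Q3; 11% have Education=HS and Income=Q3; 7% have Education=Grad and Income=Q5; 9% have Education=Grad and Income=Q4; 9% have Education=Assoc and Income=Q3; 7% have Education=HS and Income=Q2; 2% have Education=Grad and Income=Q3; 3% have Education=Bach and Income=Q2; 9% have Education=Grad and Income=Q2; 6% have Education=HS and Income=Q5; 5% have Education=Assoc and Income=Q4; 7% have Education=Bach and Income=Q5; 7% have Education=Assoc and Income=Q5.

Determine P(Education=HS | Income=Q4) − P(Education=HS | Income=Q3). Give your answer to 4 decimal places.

P(Income=Q4) = 0.10 + 0.05 + 0.01 + 0.09 = 0.25; P(Education=HS | Income=Q4) = 0.10/0.25 = 0.40000.
P(Income=Q3) = 0.11 + 0.09 + 0.02 + 0.02 = 0.24; P(Education=HS | Income=Q3) = 0.11/0.24 = 0.45833.
Difference = -0.0583.

-0.0583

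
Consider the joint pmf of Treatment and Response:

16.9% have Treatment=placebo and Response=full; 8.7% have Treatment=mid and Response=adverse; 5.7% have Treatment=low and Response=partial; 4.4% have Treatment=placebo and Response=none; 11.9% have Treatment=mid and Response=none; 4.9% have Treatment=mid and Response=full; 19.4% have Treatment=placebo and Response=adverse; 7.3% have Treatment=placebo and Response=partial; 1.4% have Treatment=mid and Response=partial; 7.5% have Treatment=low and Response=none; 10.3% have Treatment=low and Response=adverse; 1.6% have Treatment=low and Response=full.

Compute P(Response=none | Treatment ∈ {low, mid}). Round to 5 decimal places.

P(Treatment=low) = 0.075 + 0.057 + 0.016 + 0.103 = 0.251.
P(Treatment=mid) = 0.119 + 0.014 + 0.049 + 0.087 = 0.269.
P(Treatment ∈ {low, mid}) = 0.251 + 0.269 = 0.520; P(Response=none, Treatment ∈ {low, mid}) = 0.075 + 0.119 = 0.194.
P(Response=none | Treatment ∈ {low, mid}) = 0.194/0.520 = 0.37308.

0.37308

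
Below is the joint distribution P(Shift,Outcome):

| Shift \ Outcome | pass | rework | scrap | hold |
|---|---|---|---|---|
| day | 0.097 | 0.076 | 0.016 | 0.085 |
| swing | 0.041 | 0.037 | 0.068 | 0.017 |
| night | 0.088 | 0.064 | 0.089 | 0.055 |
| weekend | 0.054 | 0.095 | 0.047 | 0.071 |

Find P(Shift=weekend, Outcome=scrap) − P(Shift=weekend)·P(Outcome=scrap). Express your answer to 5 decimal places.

P(Shift=weekend) = 0.054 + 0.095 + 0.047 + 0.071 = 0.267.
P(Outcome=scrap) = 0.016 + 0.068 + 0.089 + 0.047 = 0.220.
P(Shift=weekend, Outcome=scrap) − P(Shift=weekend)P(Outcome=scrap) = 0.047 − 0.267×0.220 = -0.01174.

-0.01174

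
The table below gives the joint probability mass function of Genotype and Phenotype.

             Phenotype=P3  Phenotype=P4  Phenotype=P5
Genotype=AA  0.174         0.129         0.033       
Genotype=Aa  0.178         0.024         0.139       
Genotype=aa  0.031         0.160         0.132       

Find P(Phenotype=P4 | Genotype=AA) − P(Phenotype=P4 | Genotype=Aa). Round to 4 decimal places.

0.3135

P(Genotype=AA) = 0.174 + 0.129 + 0.033 = 0.336; P(Phenotype=P4 | Genotype=AA) = 0.129/0.336 = 0.38393.
P(Genotype=Aa) = 0.178 + 0.024 + 0.139 = 0.341; P(Phenotype=P4 | Genotype=Aa) = 0.024/0.341 = 0.07038.
Difference = 0.3135.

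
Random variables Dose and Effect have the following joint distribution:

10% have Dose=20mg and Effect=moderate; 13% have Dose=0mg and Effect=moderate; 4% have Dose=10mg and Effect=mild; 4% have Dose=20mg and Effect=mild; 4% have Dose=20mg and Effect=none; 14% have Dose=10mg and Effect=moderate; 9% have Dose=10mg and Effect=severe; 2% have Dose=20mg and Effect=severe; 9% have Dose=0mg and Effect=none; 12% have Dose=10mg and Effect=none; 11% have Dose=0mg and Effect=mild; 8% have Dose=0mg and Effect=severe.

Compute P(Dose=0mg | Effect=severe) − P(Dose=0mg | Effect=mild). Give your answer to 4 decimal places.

-0.1579

P(Effect=severe) = 0.08 + 0.09 + 0.02 = 0.19; P(Dose=0mg | Effect=severe) = 0.08/0.19 = 0.42105.
P(Effect=mild) = 0.11 + 0.04 + 0.04 = 0.19; P(Dose=0mg | Effect=mild) = 0.11/0.19 = 0.57895.
Difference = -0.1579.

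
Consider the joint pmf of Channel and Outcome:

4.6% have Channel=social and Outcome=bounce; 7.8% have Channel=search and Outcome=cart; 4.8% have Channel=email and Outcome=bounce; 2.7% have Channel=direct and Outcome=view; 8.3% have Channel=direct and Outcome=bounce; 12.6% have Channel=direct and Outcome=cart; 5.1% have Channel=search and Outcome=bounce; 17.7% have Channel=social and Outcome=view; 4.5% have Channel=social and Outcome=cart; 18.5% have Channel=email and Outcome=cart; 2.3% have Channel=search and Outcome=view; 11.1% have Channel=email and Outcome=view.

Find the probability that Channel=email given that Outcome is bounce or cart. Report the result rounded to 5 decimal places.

P(Outcome=bounce) = 0.048 + 0.051 + 0.046 + 0.083 = 0.228.
P(Outcome=cart) = 0.185 + 0.078 + 0.045 + 0.126 = 0.434.
P(Outcome ∈ {bounce, cart}) = 0.228 + 0.434 = 0.662; P(Channel=email, Outcome ∈ {bounce, cart}) = 0.048 + 0.185 = 0.233.
P(Channel=email | Outcome ∈ {bounce, cart}) = 0.233/0.662 = 0.35196.

0.35196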